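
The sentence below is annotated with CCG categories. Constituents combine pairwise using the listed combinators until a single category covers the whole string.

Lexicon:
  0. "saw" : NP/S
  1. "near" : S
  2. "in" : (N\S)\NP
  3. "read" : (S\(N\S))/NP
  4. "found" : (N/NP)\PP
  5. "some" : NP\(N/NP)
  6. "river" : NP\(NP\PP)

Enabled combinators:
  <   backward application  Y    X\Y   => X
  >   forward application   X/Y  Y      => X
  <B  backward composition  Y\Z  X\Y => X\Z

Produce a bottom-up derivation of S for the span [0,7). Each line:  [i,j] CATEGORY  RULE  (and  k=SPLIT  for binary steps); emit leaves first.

[0,1] NP/S  lex  "saw"
[1,2] S  lex  "near"
[0,2] NP  >  k=1
[2,3] (N\S)\NP  lex  "in"
[3,4] (S\(N\S))/NP  lex  "read"
[4,5] (N/NP)\PP  lex  "found"
[5,6] NP\(N/NP)  lex  "some"
[4,6] NP\PP  <B  k=5
[6,7] NP\(NP\PP)  lex  "river"
[4,7] NP  <  k=6
[3,7] S\(N\S)  >  k=4
[2,7] S\NP  <B  k=3
[0,7] S  <  k=2

[0,7] S   <
  [0,2] NP   >
    [0,1] "saw" : NP/S
    [1,2] "near" : S
  [2,7] S\NP   <B
    [2,3] "in" : (N\S)\NP
    [3,7] S\(N\S)   >
      [3,4] "read" : (S\(N\S))/NP
      [4,7] NP   <
        [4,6] NP\PP   <B
          [4,5] "found" : (N/NP)\PP
          [5,6] "some" : NP\(N/NP)
        [6,7] "river" : NP\(NP\PP)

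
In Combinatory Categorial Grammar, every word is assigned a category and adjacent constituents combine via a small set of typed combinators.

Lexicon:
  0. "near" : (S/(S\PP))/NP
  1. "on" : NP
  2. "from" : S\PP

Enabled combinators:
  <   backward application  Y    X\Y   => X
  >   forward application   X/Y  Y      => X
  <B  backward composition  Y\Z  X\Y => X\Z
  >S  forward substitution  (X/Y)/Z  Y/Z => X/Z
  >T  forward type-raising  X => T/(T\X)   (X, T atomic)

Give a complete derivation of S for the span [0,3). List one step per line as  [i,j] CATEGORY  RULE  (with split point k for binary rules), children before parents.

[0,3] S   >
  [0,2] S/(S\PP)   >
    [0,1] "near" : (S/(S\PP))/NP
    [1,2] "on" : NP
  [2,3] "from" : S\PP

[0,1] (S/(S\PP))/NP  lex  "near"
[1,2] NP  lex  "on"
[0,2] S/(S\PP)  >  k=1
[2,3] S\PP  lex  "from"
[0,3] S  >  k=2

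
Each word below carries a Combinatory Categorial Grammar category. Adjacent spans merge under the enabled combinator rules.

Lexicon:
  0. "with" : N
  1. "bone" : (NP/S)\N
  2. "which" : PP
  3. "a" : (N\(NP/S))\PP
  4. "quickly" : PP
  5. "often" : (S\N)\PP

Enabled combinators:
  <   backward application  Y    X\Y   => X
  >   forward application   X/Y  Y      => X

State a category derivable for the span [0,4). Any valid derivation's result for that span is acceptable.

N

[0,6] S   <
  [0,4] N   <
    [0,2] NP/S   <
      [0,1] "with" : N
      [1,2] "bone" : (NP/S)\N
    [2,4] N\(NP/S)   <
      [2,3] "which" : PP
      [3,4] "a" : (N\(NP/S))\PP
  [4,6] S\N   <
    [4,5] "quickly" : PP
    [5,6] "often" : (S\N)\PP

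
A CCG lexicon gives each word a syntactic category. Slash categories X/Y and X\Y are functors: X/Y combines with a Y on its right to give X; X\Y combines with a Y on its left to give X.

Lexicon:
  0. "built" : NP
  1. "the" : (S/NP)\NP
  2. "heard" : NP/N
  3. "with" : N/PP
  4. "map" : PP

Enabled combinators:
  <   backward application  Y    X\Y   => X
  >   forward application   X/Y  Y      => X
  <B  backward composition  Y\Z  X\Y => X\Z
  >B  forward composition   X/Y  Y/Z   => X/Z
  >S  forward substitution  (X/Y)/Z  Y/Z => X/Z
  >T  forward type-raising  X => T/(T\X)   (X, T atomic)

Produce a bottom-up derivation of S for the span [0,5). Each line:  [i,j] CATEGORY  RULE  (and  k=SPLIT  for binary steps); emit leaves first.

[0,5] S   >
  [0,3] S/N   >B
    [0,2] S/NP   <
      [0,1] "built" : NP
      [1,2] "the" : (S/NP)\NP
    [2,3] "heard" : NP/N
  [3,5] N   >
    [3,4] "with" : N/PP
    [4,5] "map" : PP

[0,1] NP  lex  "built"
[1,2] (S/NP)\NP  lex  "the"
[0,2] S/NP  <  k=1
[2,3] NP/N  lex  "heard"
[0,3] S/N  >B  k=2
[3,4] N/PP  lex  "with"
[4,5] PP  lex  "map"
[3,5] N  >  k=4
[0,5] S  >  k=3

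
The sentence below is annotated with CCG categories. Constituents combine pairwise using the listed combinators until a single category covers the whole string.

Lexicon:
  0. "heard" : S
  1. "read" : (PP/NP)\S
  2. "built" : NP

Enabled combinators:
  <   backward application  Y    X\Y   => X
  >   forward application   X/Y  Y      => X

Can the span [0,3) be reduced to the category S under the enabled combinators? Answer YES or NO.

NO

S (PP/NP)\S NP
CKY chart[0,3] = {PP}; S ∉ chart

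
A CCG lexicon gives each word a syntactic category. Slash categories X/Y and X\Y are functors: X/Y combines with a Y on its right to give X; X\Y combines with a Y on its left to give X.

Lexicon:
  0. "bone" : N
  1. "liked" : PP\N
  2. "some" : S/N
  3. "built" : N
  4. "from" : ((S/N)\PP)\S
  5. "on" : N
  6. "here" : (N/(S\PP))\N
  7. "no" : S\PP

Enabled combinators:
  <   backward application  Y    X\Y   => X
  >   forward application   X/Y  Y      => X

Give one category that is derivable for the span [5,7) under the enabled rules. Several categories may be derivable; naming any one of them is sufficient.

N/(S\PP)

[0,8] S   >
  [0,5] S/N   <
    [0,2] PP   <
      [0,1] "bone" : N
      [1,2] "liked" : PP\N
    [2,5] (S/N)\PP   <
      [2,4] S   >
        [2,3] "some" : S/N
        [3,4] "built" : N
      [4,5] "from" : ((S/N)\PP)\S
  [5,8] N   >
    [5,7] N/(S\PP)   <
      [5,6] "on" : N
      [6,7] "here" : (N/(S\PP))\N
    [7,8] "no" : S\PP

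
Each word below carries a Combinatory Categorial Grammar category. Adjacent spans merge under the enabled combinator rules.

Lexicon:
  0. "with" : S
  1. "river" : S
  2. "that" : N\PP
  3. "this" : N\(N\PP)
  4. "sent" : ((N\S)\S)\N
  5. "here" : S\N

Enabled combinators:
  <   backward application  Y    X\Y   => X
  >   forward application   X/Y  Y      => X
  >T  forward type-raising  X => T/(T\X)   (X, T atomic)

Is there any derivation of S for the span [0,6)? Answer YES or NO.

YES

[0,6] S   <
  [0,5] N   >
    [0,1] N/(N\S)   >T
      [0,1] "with" : S
    [1,5] N\S   <
      [1,2] "river" : S
      [2,5] (N\S)\S   <
        [2,4] N   <
          [2,3] "that" : N\PP
          [3,4] "this" : N\(N\PP)
        [4,5] "sent" : ((N\S)\S)\N
  [5,6] "here" : S\N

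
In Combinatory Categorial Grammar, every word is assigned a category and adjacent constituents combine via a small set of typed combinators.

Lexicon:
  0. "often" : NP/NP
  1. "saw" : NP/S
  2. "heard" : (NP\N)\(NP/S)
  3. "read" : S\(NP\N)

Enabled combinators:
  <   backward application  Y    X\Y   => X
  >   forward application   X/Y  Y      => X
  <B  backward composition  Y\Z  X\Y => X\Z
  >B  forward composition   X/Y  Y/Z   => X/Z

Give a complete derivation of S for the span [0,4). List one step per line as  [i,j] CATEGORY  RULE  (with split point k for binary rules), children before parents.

[0,4] S   <
  [0,3] NP\N   <
    [0,2] NP/S   >B
      [0,1] "often" : NP/NP
      [1,2] "saw" : NP/S
    [2,3] "heard" : (NP\N)\(NP/S)
  [3,4] "read" : S\(NP\N)

[0,1] NP/NP  lex  "often"
[1,2] NP/S  lex  "saw"
[0,2] NP/S  >B  k=1
[2,3] (NP\N)\(NP/S)  lex  "heard"
[0,3] NP\N  <  k=2
[3,4] S\(NP\N)  lex  "read"
[0,4] S  <  k=3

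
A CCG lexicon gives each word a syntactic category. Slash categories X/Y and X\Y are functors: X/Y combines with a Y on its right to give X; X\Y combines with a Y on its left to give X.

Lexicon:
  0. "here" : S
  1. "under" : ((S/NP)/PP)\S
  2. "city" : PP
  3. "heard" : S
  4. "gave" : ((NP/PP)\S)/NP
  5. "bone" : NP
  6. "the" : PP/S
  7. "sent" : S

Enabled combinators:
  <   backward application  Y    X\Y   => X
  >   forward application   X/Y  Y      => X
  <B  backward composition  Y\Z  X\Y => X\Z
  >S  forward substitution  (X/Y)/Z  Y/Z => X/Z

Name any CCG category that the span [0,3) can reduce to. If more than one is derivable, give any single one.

S/NP

[0,8] S   >
  [0,3] S/NP   >
    [0,2] (S/NP)/PP   <
      [0,1] "here" : S
      [1,2] "under" : ((S/NP)/PP)\S
    [2,3] "city" : PP
  [3,8] NP   >
    [3,6] NP/PP   <
      [3,4] "heard" : S
      [4,6] (NP/PP)\S   >
        [4,5] "gave" : ((NP/PP)\S)/NP
        [5,6] "bone" : NP
    [6,8] PP   >
      [6,7] "the" : PP/S
      [7,8] "sent" : S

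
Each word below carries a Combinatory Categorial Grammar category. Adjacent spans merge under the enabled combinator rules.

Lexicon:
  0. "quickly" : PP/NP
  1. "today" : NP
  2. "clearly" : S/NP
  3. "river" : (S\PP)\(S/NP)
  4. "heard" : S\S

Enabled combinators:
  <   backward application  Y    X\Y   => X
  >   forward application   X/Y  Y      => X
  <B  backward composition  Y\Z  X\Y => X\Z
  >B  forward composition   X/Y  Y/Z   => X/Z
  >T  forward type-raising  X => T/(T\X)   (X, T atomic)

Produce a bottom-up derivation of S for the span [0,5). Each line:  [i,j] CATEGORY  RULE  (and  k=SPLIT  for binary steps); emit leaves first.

[0,1] PP/NP  lex  "quickly"
[1,2] NP  lex  "today"
[0,2] PP  >  k=1
[2,3] S/NP  lex  "clearly"
[3,4] (S\PP)\(S/NP)  lex  "river"
[2,4] S\PP  <  k=3
[4,5] S\S  lex  "heard"
[2,5] S\PP  <B  k=4
[0,5] S  <  k=2

[0,5] S   <
  [0,2] PP   >
    [0,1] "quickly" : PP/NP
    [1,2] "today" : NP
  [2,5] S\PP   <B
    [2,4] S\PP   <
      [2,3] "clearly" : S/NP
      [3,4] "river" : (S\PP)\(S/NP)
    [4,5] "heard" : S\S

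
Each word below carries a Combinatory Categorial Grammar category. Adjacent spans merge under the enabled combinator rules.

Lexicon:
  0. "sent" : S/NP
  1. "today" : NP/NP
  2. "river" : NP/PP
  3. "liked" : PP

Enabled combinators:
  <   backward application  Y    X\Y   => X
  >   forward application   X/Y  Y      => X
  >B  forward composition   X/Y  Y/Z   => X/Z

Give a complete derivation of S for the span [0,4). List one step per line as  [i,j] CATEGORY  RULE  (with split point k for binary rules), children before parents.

[0,1] S/NP  lex  "sent"
[1,2] NP/NP  lex  "today"
[2,3] NP/PP  lex  "river"
[1,3] NP/PP  >B  k=2
[3,4] PP  lex  "liked"
[1,4] NP  >  k=3
[0,4] S  >  k=1

[0,4] S   >
  [0,1] "sent" : S/NP
  [1,4] NP   >
    [1,3] NP/PP   >B
      [1,2] "today" : NP/NP
      [2,3] "river" : NP/PP
    [3,4] "liked" : PP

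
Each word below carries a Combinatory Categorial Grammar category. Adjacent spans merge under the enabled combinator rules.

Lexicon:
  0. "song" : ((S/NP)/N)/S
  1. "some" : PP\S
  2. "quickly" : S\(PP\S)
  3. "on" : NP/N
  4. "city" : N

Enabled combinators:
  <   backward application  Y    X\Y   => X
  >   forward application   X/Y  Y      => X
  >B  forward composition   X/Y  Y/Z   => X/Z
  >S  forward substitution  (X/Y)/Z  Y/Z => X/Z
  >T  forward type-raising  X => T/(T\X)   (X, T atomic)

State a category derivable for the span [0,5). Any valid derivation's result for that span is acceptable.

[0,5] S   >
  [0,4] S/N   >S
    [0,3] (S/NP)/N   >
      [0,1] "song" : ((S/NP)/N)/S
      [1,3] S   <
        [1,2] "some" : PP\S
        [2,3] "quickly" : S\(PP\S)
    [3,4] "on" : NP/N
  [4,5] "city" : N

S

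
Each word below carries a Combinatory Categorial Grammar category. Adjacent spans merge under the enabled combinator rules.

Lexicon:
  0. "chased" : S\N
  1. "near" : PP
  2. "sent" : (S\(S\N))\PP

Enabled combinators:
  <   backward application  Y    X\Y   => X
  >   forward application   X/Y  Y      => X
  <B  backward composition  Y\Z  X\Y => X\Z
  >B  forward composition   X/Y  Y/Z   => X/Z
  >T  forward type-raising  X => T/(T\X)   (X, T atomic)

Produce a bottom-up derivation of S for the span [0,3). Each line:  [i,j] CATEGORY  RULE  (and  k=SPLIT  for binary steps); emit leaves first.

[0,1] S\N  lex  "chased"
[1,2] PP  lex  "near"
[2,3] (S\(S\N))\PP  lex  "sent"
[1,3] S\(S\N)  <  k=2
[0,3] S  <  k=1

[0,3] S   <
  [0,1] "chased" : S\N
  [1,3] S\(S\N)   <
    [1,2] "near" : PP
    [2,3] "sent" : (S\(S\N))\PP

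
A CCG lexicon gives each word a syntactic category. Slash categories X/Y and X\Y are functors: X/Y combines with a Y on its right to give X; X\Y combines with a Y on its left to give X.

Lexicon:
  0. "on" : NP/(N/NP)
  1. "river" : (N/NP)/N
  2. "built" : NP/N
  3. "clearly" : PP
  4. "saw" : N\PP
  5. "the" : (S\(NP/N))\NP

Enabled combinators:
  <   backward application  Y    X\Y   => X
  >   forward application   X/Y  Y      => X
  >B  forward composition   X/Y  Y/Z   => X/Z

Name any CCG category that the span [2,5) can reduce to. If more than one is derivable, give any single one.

NP

[0,6] S   <
  [0,2] NP/N   >B
    [0,1] "on" : NP/(N/NP)
    [1,2] "river" : (N/NP)/N
  [2,6] S\(NP/N)   <
    [2,5] NP   >
      [2,3] "built" : NP/N
      [3,5] N   <
        [3,4] "clearly" : PP
        [4,5] "saw" : N\PP
    [5,6] "the" : (S\(NP/N))\NP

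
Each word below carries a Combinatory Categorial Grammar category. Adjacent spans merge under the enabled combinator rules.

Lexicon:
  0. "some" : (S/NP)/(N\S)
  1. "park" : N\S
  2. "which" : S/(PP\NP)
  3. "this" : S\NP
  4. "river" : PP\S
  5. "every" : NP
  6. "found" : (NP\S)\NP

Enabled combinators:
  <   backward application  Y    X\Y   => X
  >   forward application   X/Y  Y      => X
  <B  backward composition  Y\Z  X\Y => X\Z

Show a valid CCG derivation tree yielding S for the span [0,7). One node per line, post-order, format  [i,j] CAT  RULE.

[0,7] S   >
  [0,2] S/NP   >
    [0,1] "some" : (S/NP)/(N\S)
    [1,2] "park" : N\S
  [2,7] NP   <
    [2,5] S   >
      [2,3] "which" : S/(PP\NP)
      [3,5] PP\NP   <B
        [3,4] "this" : S\NP
        [4,5] "river" : PP\S
    [5,7] NP\S   <
      [5,6] "every" : NP
      [6,7] "found" : (NP\S)\NP

[0,1] (S/NP)/(N\S)  lex  "some"
[1,2] N\S  lex  "park"
[0,2] S/NP  >  k=1
[2,3] S/(PP\NP)  lex  "which"
[3,4] S\NP  lex  "this"
[4,5] PP\S  lex  "river"
[3,5] PP\NP  <B  k=4
[2,5] S  >  k=3
[5,6] NP  lex  "every"
[6,7] (NP\S)\NP  lex  "found"
[5,7] NP\S  <  k=6
[2,7] NP  <  k=5
[0,7] S  >  k=2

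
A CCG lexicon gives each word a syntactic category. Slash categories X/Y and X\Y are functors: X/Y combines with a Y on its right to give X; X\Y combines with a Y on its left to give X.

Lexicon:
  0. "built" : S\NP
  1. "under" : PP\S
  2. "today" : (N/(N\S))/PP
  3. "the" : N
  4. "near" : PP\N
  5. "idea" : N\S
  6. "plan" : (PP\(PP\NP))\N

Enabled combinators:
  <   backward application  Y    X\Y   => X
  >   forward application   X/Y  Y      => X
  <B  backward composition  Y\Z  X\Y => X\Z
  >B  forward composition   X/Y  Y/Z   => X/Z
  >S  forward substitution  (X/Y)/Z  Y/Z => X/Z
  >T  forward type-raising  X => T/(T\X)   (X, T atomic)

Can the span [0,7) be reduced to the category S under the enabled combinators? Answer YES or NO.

NO

S\NP PP\S (N/(N\S))/PP N PP\N N\S (PP\(PP\NP))\N
CKY chart[0,7] = {N/(N\PP), NP/(NP\PP), PP, PP/(PP\PP), S/(S\PP)}; S ∉ chart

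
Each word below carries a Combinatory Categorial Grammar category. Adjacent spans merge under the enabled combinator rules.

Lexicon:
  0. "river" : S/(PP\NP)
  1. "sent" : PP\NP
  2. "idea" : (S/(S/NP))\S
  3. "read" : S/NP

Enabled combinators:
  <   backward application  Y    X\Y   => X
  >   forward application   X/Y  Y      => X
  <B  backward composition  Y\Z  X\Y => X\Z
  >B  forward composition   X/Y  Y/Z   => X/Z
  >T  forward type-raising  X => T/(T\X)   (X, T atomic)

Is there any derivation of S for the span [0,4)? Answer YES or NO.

[0,4] S   >
  [0,3] S/(S/NP)   <
    [0,2] S   >
      [0,1] "river" : S/(PP\NP)
      [1,2] "sent" : PP\NP
    [2,3] "idea" : (S/(S/NP))\S
  [3,4] "read" : S/NP

YES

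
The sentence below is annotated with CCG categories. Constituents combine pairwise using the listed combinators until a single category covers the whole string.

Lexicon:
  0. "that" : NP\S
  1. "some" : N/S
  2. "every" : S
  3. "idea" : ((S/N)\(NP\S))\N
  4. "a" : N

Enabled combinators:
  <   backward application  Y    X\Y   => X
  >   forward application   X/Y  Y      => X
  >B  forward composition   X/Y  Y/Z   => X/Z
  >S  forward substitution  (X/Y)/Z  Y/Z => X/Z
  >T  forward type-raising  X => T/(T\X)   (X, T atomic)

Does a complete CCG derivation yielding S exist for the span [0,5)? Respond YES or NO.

[0,5] S   >
  [0,4] S/N   <
    [0,1] "that" : NP\S
    [1,4] (S/N)\(NP\S)   <
      [1,3] N   >
        [1,2] "some" : N/S
        [2,3] "every" : S
      [3,4] "idea" : ((S/N)\(NP\S))\N
  [4,5] "a" : N

YES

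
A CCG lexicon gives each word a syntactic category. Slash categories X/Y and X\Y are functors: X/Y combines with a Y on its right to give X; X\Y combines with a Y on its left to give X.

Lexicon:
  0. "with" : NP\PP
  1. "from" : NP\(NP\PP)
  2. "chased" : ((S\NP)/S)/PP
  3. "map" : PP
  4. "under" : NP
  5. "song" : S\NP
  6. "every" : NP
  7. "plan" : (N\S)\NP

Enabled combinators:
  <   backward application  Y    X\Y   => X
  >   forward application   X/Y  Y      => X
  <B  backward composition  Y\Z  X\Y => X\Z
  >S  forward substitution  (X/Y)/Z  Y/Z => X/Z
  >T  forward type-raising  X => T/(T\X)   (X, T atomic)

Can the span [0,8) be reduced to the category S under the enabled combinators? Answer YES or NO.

NO

NP\PP NP\(NP\PP) ((S\NP)/S)/PP PP NP S\NP NP (N\S)\NP
CKY chart[0,8] = {N, N/(N\N), NP/(NP\N), PP/(PP\N), S/(S\N)}; S ∉ chart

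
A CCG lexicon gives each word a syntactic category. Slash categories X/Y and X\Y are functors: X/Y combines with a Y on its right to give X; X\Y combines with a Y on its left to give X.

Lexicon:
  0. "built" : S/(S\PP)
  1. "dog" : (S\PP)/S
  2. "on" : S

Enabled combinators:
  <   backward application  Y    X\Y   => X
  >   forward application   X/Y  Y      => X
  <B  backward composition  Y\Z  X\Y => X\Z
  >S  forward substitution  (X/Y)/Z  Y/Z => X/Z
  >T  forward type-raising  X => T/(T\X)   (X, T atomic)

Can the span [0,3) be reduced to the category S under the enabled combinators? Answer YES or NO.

[0,3] S   >
  [0,1] "built" : S/(S\PP)
  [1,3] S\PP   >
    [1,2] "dog" : (S\PP)/S
    [2,3] "on" : S

YES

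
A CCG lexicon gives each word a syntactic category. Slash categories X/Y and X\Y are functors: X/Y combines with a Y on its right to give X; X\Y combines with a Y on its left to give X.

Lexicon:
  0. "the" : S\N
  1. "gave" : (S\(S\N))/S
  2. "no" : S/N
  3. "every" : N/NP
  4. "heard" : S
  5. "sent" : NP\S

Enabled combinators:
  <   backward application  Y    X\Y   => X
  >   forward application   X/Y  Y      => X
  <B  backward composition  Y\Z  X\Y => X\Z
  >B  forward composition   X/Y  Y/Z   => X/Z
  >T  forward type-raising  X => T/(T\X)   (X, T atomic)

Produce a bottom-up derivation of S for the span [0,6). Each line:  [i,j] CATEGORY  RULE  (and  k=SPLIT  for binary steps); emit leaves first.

[0,1] S\N  lex  "the"
[1,2] (S\(S\N))/S  lex  "gave"
[2,3] S/N  lex  "no"
[3,4] N/NP  lex  "every"
[4,5] S  lex  "heard"
[5,6] NP\S  lex  "sent"
[4,6] NP  <  k=5
[3,6] N  >  k=4
[2,6] S  >  k=3
[1,6] S\(S\N)  >  k=2
[0,6] S  <  k=1

[0,6] S   <
  [0,1] "the" : S\N
  [1,6] S\(S\N)   >
    [1,2] "gave" : (S\(S\N))/S
    [2,6] S   >
      [2,3] "no" : S/N
      [3,6] N   >
        [3,4] "every" : N/NP
        [4,6] NP   <
          [4,5] "heard" : S
          [5,6] "sent" : NP\S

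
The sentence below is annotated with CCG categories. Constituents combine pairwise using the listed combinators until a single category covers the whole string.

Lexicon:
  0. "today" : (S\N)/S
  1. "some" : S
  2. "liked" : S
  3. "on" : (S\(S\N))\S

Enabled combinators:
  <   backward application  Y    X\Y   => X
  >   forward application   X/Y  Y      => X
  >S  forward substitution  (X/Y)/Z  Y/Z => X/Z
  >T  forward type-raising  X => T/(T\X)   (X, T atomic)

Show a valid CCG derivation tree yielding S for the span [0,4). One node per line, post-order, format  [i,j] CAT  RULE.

[0,4] S   <
  [0,2] S\N   >
    [0,1] "today" : (S\N)/S
    [1,2] "some" : S
  [2,4] S\(S\N)   <
    [2,3] "liked" : S
    [3,4] "on" : (S\(S\N))\S

[0,1] (S\N)/S  lex  "today"
[1,2] S  lex  "some"
[0,2] S\N  >  k=1
[2,3] S  lex  "liked"
[3,4] (S\(S\N))\S  lex  "on"
[2,4] S\(S\N)  <  k=3
[0,4] S  <  k=2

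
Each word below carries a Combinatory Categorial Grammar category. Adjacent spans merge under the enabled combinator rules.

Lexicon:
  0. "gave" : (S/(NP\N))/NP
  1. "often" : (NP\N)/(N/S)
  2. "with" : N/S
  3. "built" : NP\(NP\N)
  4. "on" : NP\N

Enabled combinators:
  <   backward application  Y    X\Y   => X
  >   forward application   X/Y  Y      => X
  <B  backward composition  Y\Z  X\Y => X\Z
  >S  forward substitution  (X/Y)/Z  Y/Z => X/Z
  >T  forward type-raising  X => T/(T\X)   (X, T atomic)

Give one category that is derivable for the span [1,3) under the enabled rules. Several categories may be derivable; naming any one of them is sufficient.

[0,5] S   >
  [0,4] S/(NP\N)   >
    [0,1] "gave" : (S/(NP\N))/NP
    [1,4] NP   <
      [1,3] NP\N   >
        [1,2] "often" : (NP\N)/(N/S)
        [2,3] "with" : N/S
      [3,4] "built" : NP\(NP\N)
  [4,5] "on" : NP\N

NP\N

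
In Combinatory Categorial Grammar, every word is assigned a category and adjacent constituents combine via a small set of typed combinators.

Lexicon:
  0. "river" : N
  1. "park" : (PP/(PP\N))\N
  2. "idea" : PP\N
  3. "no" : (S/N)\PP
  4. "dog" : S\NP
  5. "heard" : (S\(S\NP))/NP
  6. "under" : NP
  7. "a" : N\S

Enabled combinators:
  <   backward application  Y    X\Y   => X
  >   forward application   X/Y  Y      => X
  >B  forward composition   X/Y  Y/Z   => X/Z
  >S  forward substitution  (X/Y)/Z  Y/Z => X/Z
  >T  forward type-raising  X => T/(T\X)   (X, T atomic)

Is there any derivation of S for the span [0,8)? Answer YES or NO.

[0,8] S   >
  [0,4] S/N   <
    [0,3] PP   >
      [0,2] PP/(PP\N)   <
        [0,1] "river" : N
        [1,2] "park" : (PP/(PP\N))\N
      [2,3] "idea" : PP\N
    [3,4] "no" : (S/N)\PP
  [4,8] N   <
    [4,7] S   <
      [4,5] "dog" : S\NP
      [5,7] S\(S\NP)   >
        [5,6] "heard" : (S\(S\NP))/NP
        [6,7] "under" : NP
    [7,8] "a" : N\S

YES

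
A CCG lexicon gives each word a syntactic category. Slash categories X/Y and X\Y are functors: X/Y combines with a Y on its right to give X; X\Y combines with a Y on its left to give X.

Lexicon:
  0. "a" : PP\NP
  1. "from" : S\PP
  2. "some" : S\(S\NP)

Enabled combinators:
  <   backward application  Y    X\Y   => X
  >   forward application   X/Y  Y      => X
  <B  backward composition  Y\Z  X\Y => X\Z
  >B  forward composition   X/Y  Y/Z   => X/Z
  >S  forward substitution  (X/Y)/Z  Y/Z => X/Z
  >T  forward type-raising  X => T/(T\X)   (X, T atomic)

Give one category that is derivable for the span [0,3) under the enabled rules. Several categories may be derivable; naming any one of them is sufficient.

[0,3] S   <
  [0,2] S\NP   <B
    [0,1] "a" : PP\NP
    [1,2] "from" : S\PP
  [2,3] "some" : S\(S\NP)

S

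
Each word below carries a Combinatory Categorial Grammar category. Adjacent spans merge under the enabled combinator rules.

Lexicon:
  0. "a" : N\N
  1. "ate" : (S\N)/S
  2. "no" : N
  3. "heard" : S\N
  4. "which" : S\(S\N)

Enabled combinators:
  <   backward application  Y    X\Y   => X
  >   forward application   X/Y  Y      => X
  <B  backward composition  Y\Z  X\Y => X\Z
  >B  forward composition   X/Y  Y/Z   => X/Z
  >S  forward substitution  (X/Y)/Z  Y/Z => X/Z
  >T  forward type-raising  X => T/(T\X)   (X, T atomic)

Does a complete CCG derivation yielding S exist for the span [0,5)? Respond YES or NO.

YES

[0,5] S   <
  [0,4] S\N   <B
    [0,1] "a" : N\N
    [1,4] S\N   >
      [1,2] "ate" : (S\N)/S
      [2,4] S   >
        [2,3] S/(S\N)   >T
          [2,3] "no" : N
        [3,4] "heard" : S\N
  [4,5] "which" : S\(S\N)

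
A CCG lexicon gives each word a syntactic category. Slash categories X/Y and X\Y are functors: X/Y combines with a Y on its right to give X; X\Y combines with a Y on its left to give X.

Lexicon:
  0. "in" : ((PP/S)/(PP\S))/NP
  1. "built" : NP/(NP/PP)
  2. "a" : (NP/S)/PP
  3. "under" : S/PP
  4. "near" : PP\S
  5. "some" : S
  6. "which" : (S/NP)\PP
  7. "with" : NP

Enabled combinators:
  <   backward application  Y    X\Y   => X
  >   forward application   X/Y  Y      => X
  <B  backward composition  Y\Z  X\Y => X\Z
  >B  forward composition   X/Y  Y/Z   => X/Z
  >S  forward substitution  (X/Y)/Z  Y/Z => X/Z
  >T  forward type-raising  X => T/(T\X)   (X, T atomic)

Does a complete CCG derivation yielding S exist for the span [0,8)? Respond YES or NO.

[0,8] S   >
  [0,7] S/NP   <
    [0,6] PP   >
      [0,5] PP/S   >
        [0,4] (PP/S)/(PP\S)   >
          [0,1] "in" : ((PP/S)/(PP\S))/NP
          [1,4] NP   >
            [1,2] "built" : NP/(NP/PP)
            [2,4] NP/PP   >S
              [2,3] "a" : (NP/S)/PP
              [3,4] "under" : S/PP
        [4,5] "near" : PP\S
      [5,6] "some" : S
    [6,7] "which" : (S/NP)\PP
  [7,8] "with" : NP

YES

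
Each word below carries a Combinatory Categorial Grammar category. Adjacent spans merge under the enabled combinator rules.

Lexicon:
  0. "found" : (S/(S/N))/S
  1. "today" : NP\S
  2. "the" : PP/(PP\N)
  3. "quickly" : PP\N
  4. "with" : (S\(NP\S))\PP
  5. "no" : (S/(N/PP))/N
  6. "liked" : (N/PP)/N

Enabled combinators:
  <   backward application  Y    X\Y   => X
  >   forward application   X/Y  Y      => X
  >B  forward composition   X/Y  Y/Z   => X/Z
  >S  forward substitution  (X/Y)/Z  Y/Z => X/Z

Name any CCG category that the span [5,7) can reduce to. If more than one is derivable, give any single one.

[0,7] S   >
  [0,5] S/(S/N)   >
    [0,1] "found" : (S/(S/N))/S
    [1,5] S   <
      [1,2] "today" : NP\S
      [2,5] S\(NP\S)   <
        [2,4] PP   >
          [2,3] "the" : PP/(PP\N)
          [3,4] "quickly" : PP\N
        [4,5] "with" : (S\(NP\S))\PP
  [5,7] S/N   >S
    [5,6] "no" : (S/(N/PP))/N
    [6,7] "liked" : (N/PP)/N

S/N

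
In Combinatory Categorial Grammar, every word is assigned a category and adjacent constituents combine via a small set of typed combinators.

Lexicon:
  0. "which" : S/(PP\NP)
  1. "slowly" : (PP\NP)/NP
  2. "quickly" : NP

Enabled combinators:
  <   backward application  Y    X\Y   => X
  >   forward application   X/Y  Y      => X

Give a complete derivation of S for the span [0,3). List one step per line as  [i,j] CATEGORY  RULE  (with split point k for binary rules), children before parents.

[0,3] S   >
  [0,1] "which" : S/(PP\NP)
  [1,3] PP\NP   >
    [1,2] "slowly" : (PP\NP)/NP
    [2,3] "quickly" : NP

[0,1] S/(PP\NP)  lex  "which"
[1,2] (PP\NP)/NP  lex  "slowly"
[2,3] NP  lex  "quickly"
[1,3] PP\NP  >  k=2
[0,3] S  >  k=1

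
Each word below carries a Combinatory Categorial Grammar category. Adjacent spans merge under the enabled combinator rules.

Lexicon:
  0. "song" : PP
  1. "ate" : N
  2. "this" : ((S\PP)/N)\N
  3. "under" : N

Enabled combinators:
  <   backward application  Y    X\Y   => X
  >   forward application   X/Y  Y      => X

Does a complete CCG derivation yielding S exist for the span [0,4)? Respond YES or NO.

[0,4] S   <
  [0,1] "song" : PP
  [1,4] S\PP   >
    [1,3] (S\PP)/N   <
      [1,2] "ate" : N
      [2,3] "this" : ((S\PP)/N)\N
    [3,4] "under" : N

YES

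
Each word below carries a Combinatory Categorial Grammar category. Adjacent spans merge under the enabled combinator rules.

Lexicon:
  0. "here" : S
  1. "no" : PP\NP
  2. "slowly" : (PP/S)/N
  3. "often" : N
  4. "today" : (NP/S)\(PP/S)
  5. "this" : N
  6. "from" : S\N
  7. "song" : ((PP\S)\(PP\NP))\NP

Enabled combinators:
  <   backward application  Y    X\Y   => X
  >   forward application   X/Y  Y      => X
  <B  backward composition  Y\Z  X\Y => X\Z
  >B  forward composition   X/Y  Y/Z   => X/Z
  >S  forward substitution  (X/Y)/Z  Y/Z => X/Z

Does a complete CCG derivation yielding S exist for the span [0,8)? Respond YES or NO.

S PP\NP (PP/S)/N N (NP/S)\(PP/S) N S\N ((PP\S)\(PP\NP))\NP
CKY chart[0,8] = {PP}; S ∉ chart

NO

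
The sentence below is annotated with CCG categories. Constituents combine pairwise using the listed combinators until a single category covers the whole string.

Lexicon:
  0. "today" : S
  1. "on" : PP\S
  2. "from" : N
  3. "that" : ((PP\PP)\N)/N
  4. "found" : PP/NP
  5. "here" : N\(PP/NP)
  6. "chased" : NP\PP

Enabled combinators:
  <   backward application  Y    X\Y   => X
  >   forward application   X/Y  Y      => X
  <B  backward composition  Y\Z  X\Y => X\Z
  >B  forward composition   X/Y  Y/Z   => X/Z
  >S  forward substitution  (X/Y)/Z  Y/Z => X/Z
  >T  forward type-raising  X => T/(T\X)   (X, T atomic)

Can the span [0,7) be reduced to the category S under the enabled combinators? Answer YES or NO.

NO

S PP\S N ((PP\PP)\N)/N PP/NP N\(PP/NP) NP\PP
CKY chart[0,7] = {N/(N\NP), NP, NP/(NP\NP), PP/(PP\NP), S/(S\NP)}; S ∉ chart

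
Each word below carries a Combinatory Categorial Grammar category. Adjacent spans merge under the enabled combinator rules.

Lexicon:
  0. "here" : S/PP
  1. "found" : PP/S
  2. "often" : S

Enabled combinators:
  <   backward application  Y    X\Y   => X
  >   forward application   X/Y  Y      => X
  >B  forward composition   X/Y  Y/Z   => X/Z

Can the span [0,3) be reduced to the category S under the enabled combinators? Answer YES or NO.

[0,3] S   >
  [0,1] "here" : S/PP
  [1,3] PP   >
    [1,2] "found" : PP/S
    [2,3] "often" : S

YES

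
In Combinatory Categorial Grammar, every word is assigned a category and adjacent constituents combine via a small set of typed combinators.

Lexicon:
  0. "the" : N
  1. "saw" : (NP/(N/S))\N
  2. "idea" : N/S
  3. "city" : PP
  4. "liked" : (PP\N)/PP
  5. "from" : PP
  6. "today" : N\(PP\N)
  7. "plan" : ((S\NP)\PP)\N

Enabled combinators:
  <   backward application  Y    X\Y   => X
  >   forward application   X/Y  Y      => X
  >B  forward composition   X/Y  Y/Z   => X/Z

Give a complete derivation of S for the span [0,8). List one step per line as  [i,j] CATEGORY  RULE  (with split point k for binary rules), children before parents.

[0,1] N  lex  "the"
[1,2] (NP/(N/S))\N  lex  "saw"
[0,2] NP/(N/S)  <  k=1
[2,3] N/S  lex  "idea"
[0,3] NP  >  k=2
[3,4] PP  lex  "city"
[4,5] (PP\N)/PP  lex  "liked"
[5,6] PP  lex  "from"
[4,6] PP\N  >  k=5
[6,7] N\(PP\N)  lex  "today"
[4,7] N  <  k=6
[7,8] ((S\NP)\PP)\N  lex  "plan"
[4,8] (S\NP)\PP  <  k=7
[3,8] S\NP  <  k=4
[0,8] S  <  k=3

[0,8] S   <
  [0,3] NP   >
    [0,2] NP/(N/S)   <
      [0,1] "the" : N
      [1,2] "saw" : (NP/(N/S))\N
    [2,3] "idea" : N/S
  [3,8] S\NP   <
    [3,4] "city" : PP
    [4,8] (S\NP)\PP   <
      [4,7] N   <
        [4,6] PP\N   >
          [4,5] "liked" : (PP\N)/PP
          [5,6] "from" : PP
        [6,7] "today" : N\(PP\N)
      [7,8] "plan" : ((S\NP)\PP)\N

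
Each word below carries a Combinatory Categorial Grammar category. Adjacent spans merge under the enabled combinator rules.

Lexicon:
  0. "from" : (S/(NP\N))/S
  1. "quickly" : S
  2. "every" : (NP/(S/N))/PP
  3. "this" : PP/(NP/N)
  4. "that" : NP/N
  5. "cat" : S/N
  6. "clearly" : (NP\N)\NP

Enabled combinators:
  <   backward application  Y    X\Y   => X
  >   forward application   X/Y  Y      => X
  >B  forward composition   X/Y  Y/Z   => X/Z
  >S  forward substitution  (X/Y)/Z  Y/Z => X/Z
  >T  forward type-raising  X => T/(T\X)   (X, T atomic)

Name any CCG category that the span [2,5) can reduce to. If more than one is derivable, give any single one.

[0,7] S   >
  [0,2] S/(NP\N)   >
    [0,1] "from" : (S/(NP\N))/S
    [1,2] "quickly" : S
  [2,7] NP\N   <
    [2,6] NP   >
      [2,5] NP/(S/N)   >
        [2,3] "every" : (NP/(S/N))/PP
        [3,5] PP   >
          [3,4] "this" : PP/(NP/N)
          [4,5] "that" : NP/N
      [5,6] "cat" : S/N
    [6,7] "clearly" : (NP\N)\NP

NP/(S/N)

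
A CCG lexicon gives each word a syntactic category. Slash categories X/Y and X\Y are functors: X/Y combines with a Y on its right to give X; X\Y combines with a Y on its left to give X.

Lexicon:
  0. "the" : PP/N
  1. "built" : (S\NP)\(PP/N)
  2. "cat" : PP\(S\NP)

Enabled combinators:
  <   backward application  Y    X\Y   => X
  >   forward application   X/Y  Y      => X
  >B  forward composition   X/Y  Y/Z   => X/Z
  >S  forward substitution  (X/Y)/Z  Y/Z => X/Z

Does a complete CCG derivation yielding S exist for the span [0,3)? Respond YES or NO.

NO

PP/N (S\NP)\(PP/N) PP\(S\NP)
CKY chart[0,3] = {PP}; S ∉ chart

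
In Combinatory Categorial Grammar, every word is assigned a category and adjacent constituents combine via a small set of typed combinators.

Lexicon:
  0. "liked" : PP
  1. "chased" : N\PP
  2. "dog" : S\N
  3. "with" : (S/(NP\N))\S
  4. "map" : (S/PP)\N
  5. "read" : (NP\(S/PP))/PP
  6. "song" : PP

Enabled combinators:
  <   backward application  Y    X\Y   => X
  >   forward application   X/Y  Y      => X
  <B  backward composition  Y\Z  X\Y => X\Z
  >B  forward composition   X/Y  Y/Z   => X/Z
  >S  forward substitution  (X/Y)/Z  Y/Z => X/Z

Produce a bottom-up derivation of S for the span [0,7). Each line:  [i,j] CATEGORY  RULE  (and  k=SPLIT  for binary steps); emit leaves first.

[0,7] S   >
  [0,4] S/(NP\N)   <
    [0,3] S   <
      [0,2] N   <
        [0,1] "liked" : PP
        [1,2] "chased" : N\PP
      [2,3] "dog" : S\N
    [3,4] "with" : (S/(NP\N))\S
  [4,7] NP\N   <B
    [4,5] "map" : (S/PP)\N
    [5,7] NP\(S/PP)   >
      [5,6] "read" : (NP\(S/PP))/PP
      [6,7] "song" : PP

[0,1] PP  lex  "liked"
[1,2] N\PP  lex  "chased"
[0,2] N  <  k=1
[2,3] S\N  lex  "dog"
[0,3] S  <  k=2
[3,4] (S/(NP\N))\S  lex  "with"
[0,4] S/(NP\N)  <  k=3
[4,5] (S/PP)\N  lex  "map"
[5,6] (NP\(S/PP))/PP  lex  "read"
[6,7] PP  lex  "song"
[5,7] NP\(S/PP)  >  k=6
[4,7] NP\N  <B  k=5
[0,7] S  >  k=4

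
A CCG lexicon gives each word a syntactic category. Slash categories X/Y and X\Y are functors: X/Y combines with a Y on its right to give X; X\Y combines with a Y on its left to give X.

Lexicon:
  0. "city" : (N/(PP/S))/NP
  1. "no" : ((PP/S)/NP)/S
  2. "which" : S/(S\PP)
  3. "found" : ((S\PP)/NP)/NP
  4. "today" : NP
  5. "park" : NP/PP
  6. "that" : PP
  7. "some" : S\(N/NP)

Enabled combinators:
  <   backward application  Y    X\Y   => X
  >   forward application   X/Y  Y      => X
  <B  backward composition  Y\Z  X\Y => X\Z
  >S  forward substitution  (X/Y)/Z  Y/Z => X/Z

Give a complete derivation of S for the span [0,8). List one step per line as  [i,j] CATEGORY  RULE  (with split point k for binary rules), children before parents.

[0,1] (N/(PP/S))/NP  lex  "city"
[1,2] ((PP/S)/NP)/S  lex  "no"
[2,3] S/(S\PP)  lex  "which"
[3,4] ((S\PP)/NP)/NP  lex  "found"
[4,5] NP  lex  "today"
[3,5] (S\PP)/NP  >  k=4
[5,6] NP/PP  lex  "park"
[6,7] PP  lex  "that"
[5,7] NP  >  k=6
[3,7] S\PP  >  k=5
[2,7] S  >  k=3
[1,7] (PP/S)/NP  >  k=2
[0,7] N/NP  >S  k=1
[7,8] S\(N/NP)  lex  "some"
[0,8] S  <  k=7

[0,8] S   <
  [0,7] N/NP   >S
    [0,1] "city" : (N/(PP/S))/NP
    [1,7] (PP/S)/NP   >
      [1,2] "no" : ((PP/S)/NP)/S
      [2,7] S   >
        [2,3] "which" : S/(S\PP)
        [3,7] S\PP   >
          [3,5] (S\PP)/NP   >
            [3,4] "found" : ((S\PP)/NP)/NP
            [4,5] "today" : NP
          [5,7] NP   >
            [5,6] "park" : NP/PP
            [6,7] "that" : PP
  [7,8] "some" : S\(N/NP)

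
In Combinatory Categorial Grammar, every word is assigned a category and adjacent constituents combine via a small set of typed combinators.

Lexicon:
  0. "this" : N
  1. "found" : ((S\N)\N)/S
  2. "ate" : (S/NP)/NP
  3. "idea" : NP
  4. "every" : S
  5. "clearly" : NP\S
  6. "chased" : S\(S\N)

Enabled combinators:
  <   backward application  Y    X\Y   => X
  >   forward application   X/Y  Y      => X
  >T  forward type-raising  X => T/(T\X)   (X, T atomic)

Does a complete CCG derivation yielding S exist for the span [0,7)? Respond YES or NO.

YES

[0,7] S   <
  [0,6] S\N   <
    [0,1] "this" : N
    [1,6] (S\N)\N   >
      [1,2] "found" : ((S\N)\N)/S
      [2,6] S   >
        [2,4] S/NP   >
          [2,3] "ate" : (S/NP)/NP
          [3,4] "idea" : NP
        [4,6] NP   <
          [4,5] "every" : S
          [5,6] "clearly" : NP\S
  [6,7] "chased" : S\(S\N)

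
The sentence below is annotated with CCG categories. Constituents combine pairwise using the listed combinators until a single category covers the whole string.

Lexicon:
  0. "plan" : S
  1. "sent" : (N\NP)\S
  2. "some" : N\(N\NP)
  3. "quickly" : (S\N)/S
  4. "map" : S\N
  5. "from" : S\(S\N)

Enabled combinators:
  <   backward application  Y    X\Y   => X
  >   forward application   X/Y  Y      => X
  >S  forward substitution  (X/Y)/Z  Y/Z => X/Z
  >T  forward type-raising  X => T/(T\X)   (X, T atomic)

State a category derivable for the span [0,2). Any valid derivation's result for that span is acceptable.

[0,6] S   <
  [0,3] N   <
    [0,2] N\NP   <
      [0,1] "plan" : S
      [1,2] "sent" : (N\NP)\S
    [2,3] "some" : N\(N\NP)
  [3,6] S\N   >
    [3,4] "quickly" : (S\N)/S
    [4,6] S   <
      [4,5] "map" : S\N
      [5,6] "from" : S\(S\N)

N\NP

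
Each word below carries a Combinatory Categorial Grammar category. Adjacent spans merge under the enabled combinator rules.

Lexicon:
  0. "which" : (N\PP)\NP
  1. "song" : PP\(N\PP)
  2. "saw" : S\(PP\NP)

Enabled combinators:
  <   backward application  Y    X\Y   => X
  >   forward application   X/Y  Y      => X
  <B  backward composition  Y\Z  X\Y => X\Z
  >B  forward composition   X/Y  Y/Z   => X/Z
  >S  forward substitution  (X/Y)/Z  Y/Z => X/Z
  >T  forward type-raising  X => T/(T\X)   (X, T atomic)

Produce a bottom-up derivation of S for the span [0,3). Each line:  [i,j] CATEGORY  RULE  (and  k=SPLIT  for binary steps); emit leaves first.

[0,1] (N\PP)\NP  lex  "which"
[1,2] PP\(N\PP)  lex  "song"
[0,2] PP\NP  <B  k=1
[2,3] S\(PP\NP)  lex  "saw"
[0,3] S  <  k=2

[0,3] S   <
  [0,2] PP\NP   <B
    [0,1] "which" : (N\PP)\NP
    [1,2] "song" : PP\(N\PP)
  [2,3] "saw" : S\(PP\NP)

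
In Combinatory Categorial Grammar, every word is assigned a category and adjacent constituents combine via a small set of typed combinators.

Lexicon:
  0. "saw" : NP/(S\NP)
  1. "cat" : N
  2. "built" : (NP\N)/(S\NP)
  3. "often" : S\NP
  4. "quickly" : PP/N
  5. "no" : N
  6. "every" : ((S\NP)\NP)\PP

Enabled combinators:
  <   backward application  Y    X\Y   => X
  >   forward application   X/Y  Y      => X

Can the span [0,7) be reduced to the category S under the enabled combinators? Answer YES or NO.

NP/(S\NP) N (NP\N)/(S\NP) S\NP PP/N N ((S\NP)\NP)\PP
CKY chart[0,7] = {NP}; S ∉ chart

NO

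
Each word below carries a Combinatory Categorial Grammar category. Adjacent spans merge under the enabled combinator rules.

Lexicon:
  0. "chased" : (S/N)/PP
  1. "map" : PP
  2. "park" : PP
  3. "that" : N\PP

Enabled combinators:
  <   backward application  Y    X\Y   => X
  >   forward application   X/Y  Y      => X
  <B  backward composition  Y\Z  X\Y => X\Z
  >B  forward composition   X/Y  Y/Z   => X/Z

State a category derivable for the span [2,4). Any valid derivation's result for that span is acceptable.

[0,4] S   >
  [0,2] S/N   >
    [0,1] "chased" : (S/N)/PP
    [1,2] "map" : PP
  [2,4] N   <
    [2,3] "park" : PP
    [3,4] "that" : N\PP

N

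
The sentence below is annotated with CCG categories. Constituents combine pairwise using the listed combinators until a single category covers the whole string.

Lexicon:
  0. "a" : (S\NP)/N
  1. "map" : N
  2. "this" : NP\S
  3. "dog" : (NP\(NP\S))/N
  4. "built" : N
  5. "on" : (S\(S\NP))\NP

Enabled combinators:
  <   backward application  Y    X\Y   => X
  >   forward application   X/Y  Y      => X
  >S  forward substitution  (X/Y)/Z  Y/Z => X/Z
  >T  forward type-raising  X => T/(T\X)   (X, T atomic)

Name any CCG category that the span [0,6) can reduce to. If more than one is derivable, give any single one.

[0,6] S   <
  [0,2] S\NP   >
    [0,1] "a" : (S\NP)/N
    [1,2] "map" : N
  [2,6] S\(S\NP)   <
    [2,5] NP   <
      [2,3] "this" : NP\S
      [3,5] NP\(NP\S)   >
        [3,4] "dog" : (NP\(NP\S))/N
        [4,5] "built" : N
    [5,6] "on" : (S\(S\NP))\NP

S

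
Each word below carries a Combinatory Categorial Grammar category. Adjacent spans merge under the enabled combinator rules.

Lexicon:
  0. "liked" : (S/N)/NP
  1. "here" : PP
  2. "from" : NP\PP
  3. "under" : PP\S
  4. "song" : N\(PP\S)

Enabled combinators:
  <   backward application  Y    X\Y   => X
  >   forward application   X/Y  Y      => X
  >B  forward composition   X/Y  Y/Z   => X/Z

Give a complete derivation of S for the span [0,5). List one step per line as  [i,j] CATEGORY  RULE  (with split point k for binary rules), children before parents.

[0,5] S   >
  [0,3] S/N   >
    [0,1] "liked" : (S/N)/NP
    [1,3] NP   <
      [1,2] "here" : PP
      [2,3] "from" : NP\PP
  [3,5] N   <
    [3,4] "under" : PP\S
    [4,5] "song" : N\(PP\S)

[0,1] (S/N)/NP  lex  "liked"
[1,2] PP  lex  "here"
[2,3] NP\PP  lex  "from"
[1,3] NP  <  k=2
[0,3] S/N  >  k=1
[3,4] PP\S  lex  "under"
[4,5] N\(PP\S)  lex  "song"
[3,5] N  <  k=4
[0,5] S  >  k=3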